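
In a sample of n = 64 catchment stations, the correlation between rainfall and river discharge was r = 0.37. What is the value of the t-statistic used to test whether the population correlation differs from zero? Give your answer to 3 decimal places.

t = r·√(n−2) / √(1−r²) with r = 0.37, n = 64
  = 0.37·√62 / √(1 − 0.1369)
  = 0.37·7.874008 / 0.929032
  = 2.913383 / 0.929032 = 3.136

3.136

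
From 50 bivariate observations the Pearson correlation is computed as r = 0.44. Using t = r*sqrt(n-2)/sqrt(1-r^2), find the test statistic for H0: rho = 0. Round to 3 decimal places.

1 − r² = 1 − 0.1936 = 0.8064;  √(1−r²) = 0.897998
√(n−2) = √48 = 6.928203
t = r·√(n−2)/√(1−r²) = 0.44 · 6.928203 / 0.897998 = 3.395

3.395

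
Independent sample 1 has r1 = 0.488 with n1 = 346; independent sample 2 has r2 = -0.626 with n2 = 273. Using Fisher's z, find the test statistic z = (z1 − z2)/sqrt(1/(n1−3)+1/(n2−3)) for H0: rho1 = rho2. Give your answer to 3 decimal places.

z1 = atanh(0.488) = 0.533432,  z2 = atanh(-0.626) = -0.734811
SE = √(1/(n1−3) + 1/(n2−3)) = √(1/343 + 1/270) = √(0.0029155 + 0.0037037) = √0.0066192 = 0.081358
z = (z1 − z2)/SE = (0.533432 − (-0.734811)) / 0.081358 = 1.268243 / 0.081358 = 15.588

15.588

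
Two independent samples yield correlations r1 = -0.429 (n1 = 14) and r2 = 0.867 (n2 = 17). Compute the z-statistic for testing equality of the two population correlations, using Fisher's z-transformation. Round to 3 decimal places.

Fisher z-transforms: z1 = atanh(-0.429) = -0.458670, z2 = atanh(0.867) = 1.320870; difference d = -1.779540
Var(d) = 1/11 + 1/14 = 0.0909091 + 0.0714286 = 0.1623377
z = d/√Var(d) = -1.779540 / √0.1623377 = -1.779540 / 0.402912 = -4.417

-4.417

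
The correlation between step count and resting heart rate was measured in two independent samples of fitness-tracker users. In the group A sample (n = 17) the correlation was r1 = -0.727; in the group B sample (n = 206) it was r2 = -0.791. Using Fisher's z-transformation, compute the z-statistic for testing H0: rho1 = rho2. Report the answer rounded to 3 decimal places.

z1 = atanh(-0.727) = -0.922335,  z2 = atanh(-0.791) = -1.074098
SE = √(1/(n1−3) + 1/(n2−3)) = √(1/14 + 1/203) = √(0.0714286 + 0.0049261) = √0.0763547 = 0.276324
z = (z1 − z2)/SE = (-0.922335 − (-1.074098)) / 0.276324 = 0.151763 / 0.276324 = 0.549

0.549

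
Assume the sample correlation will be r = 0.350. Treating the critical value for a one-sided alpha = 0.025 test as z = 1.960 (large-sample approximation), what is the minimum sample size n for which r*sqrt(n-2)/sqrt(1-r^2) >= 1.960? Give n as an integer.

r√(n−2)/√(1−r²) ≥ 1.960  ⇔  n−2 ≥ (1.960)²·(1−r²)/r²
(1−r²)/r² = (1−0.122500)/0.122500 = 7.1633
n ≥ 2 + 3.8416·7.1633 = 2 + 27.5185 = 29.5185
⌈29.5185⌉ = 30

30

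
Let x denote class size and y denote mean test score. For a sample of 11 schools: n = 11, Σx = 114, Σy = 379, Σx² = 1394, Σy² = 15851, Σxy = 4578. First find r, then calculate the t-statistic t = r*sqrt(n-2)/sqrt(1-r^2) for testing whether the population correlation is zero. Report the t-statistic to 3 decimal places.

4.719

S_xy = nΣxy − ΣxΣy = 11·4578 − 114·379 = 50358 − 43206 = 7152
S_xx = nΣx² − (Σx)² = 11·1394 − 114² = 15334 − 12996 = 2338
S_yy = nΣy² − (Σy)² = 11·15851 − 379² = 174361 − 143641 = 30720
r = S_xy / √(S_xx·S_yy) = 7152 / √(2338·30720) = 7152 / √71823360 = 7152 / 8474.8664 = 0.8439
t = r·√(n−2)/√(1−r²) = 0.8439·√9 / √(1−0.712167) = 2.531700 / 0.536501 = 4.719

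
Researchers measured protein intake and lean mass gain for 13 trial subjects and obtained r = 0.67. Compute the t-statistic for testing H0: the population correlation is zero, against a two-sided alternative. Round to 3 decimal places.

2.993

1 − r² = 1 − 0.4489 = 0.5511;  √(1−r²) = 0.742361
√(n−2) = √11 = 3.316625
t = r·√(n−2)/√(1−r²) = 0.67 · 3.316625 / 0.742361 = 2.993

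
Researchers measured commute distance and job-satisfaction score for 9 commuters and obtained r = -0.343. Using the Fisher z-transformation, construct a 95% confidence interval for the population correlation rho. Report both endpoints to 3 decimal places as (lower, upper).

z_r = atanh(-0.343) = -0.357489;  SE = 1/√(n−3) = 1/√6 = 0.408248
z-limits: -0.357489 ± 1.960·0.408248 = -0.357489 ± 0.800166 = [-1.157655, 0.442677]
ρ-limits: (tanh -1.157655, tanh 0.442677) = (-0.820, 0.416)

(-0.820, 0.416)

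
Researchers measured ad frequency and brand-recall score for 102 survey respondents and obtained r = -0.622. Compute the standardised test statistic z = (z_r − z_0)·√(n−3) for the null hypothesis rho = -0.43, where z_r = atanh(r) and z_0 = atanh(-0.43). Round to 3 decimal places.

z_r = atanh(-0.622) = -0.728261,  z_0 = atanh(-0.43) = -0.459897
SE = 1/√(n−3) = 1/√99 = 0.100504
z = (z_r − z_0)/SE = (-0.728261 − (-0.459897)) / 0.100504 = -0.268364 / 0.100504 = -2.670

-2.670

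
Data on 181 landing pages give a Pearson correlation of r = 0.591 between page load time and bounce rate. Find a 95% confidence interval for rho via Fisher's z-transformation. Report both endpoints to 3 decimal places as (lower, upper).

Fisher z: z_r = atanh(r) = ½·ln((1+0.591)/(1−0.591)) = 0.679201
SE(z) = 1/√(n−3) = 1/√178 = 0.074953
95% ⇒ z* = 1.960; margin = 1.960·0.074953 = 0.146908
CI on z-scale: (0.532293, 0.826109)
Back-transform: tanh(0.532293) = 0.487132, tanh(0.826109) = 0.678381

(0.487, 0.678)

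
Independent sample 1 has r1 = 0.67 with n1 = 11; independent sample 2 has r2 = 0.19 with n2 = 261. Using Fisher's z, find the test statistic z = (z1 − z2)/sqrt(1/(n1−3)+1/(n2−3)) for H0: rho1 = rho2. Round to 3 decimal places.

z1 = atanh(0.67) = 0.810743,  z2 = atanh(0.19) = 0.192337
SE = √(1/(n1−3) + 1/(n2−3)) = √(1/8 + 1/258) = √(0.1250000 + 0.0038760) = √0.1288760 = 0.358993
z = (z1 − z2)/SE = (0.810743 − 0.192337) / 0.358993 = 0.618406 / 0.358993 = 1.723

1.723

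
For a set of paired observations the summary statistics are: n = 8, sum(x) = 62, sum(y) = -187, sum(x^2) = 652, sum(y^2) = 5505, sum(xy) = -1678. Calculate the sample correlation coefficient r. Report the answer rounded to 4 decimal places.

-0.5187

S_xy = nΣxy − ΣxΣy = 8·(-1678) − 62·(-187) = -13424 − (-11594) = -1830
S_xx = nΣx² − (Σx)² = 8·652 − 62² = 5216 − 3844 = 1372
S_yy = nΣy² − (Σy)² = 8·5505 − (-187)² = 44040 − 34969 = 9071
r = S_xy / √(S_xx·S_yy) = -1830 / √(1372·9071) = -1830 / √12445412 = -1830 / 3527.8056 = -0.5187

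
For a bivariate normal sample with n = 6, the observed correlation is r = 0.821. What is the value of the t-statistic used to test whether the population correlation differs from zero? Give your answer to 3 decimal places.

1 − r² = 1 − 0.674041 = 0.325959;  √(1−r²) = 0.570928
√(n−2) = √4 = 2.000000
t = r·√(n−2)/√(1−r²) = 0.821 · 2.000000 / 0.570928 = 2.876

2.876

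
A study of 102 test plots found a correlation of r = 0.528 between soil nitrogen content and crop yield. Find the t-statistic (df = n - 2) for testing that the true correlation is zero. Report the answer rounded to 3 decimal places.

6.217

t = r·√(n−2) / √(1−r²) with r = 0.528, n = 102
  = 0.528·√100 / √(1 − 0.278784)
  = 0.528·10.000000 / 0.849244
  = 5.280000 / 0.849244 = 6.217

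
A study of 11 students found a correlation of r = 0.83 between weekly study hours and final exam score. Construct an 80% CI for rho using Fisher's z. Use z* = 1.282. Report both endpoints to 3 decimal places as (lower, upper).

z_r = atanh(0.83) = 1.188136;  SE = 1/√(n−3) = 1/√8 = 0.353553
z-limits: 1.188136 ± 1.282·0.353553 = 1.188136 ± 0.453255 = [0.734881, 1.641391]
ρ-limits: (tanh 0.734881, tanh 1.641391) = (0.626, 0.928)

(0.626, 0.928)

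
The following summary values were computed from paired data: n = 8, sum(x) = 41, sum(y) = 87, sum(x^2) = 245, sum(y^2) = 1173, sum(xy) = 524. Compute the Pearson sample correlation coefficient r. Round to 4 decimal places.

Numerator: nΣxy − (Σx)(Σy) = 8·524 − (41)(87) = 625
Denominator: √[(nΣx²−(Σx)²)(nΣy²−(Σy)²)]
  nΣx²−(Σx)² = 8·245 − 1681 = 279;  nΣy²−(Σy)² = 8·1173 − 7569 = 1815
  √(279·1815) = √506385 = 711.6073
r = 625 / 711.6073 = 0.8783

0.8783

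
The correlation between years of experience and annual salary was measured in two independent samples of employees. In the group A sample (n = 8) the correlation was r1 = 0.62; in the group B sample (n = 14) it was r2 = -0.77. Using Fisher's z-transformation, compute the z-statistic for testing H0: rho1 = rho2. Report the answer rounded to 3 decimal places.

3.236

z1 = atanh(0.62) = 0.725005,  z2 = atanh(-0.77) = -1.020328
SE = √(1/(n1−3) + 1/(n2−3)) = √(1/5 + 1/11) = √(0.2000000 + 0.0909091) = √0.2909091 = 0.539360
z = (z1 − z2)/SE = (0.725005 − (-1.020328)) / 0.539360 = 1.745333 / 0.539360 = 3.236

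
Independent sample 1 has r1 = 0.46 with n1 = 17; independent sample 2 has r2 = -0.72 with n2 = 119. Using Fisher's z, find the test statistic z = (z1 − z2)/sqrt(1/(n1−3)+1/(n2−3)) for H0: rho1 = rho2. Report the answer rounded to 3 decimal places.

z1 = atanh(0.46) = 0.497311,  z2 = atanh(-0.72) = -0.907645
SE = √(1/(n1−3) + 1/(n2−3)) = √(1/14 + 1/116) = √(0.0714286 + 0.0086207) = √0.0800493 = 0.282930
z = (z1 − z2)/SE = (0.497311 − (-0.907645)) / 0.282930 = 1.404956 / 0.282930 = 4.966

4.966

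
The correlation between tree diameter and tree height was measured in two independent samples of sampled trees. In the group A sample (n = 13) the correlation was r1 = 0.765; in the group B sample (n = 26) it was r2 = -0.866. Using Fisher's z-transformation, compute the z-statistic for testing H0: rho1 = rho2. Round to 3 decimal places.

6.138

z1 = atanh(0.765) = 1.008160,  z2 = atanh(-0.866) = -1.316856
SE = √(1/(n1−3) + 1/(n2−3)) = √(1/10 + 1/23) = √(0.1000000 + 0.0434783) = √0.1434783 = 0.378785
z = (z1 − z2)/SE = (1.008160 − (-1.316856)) / 0.378785 = 2.325016 / 0.378785 = 6.138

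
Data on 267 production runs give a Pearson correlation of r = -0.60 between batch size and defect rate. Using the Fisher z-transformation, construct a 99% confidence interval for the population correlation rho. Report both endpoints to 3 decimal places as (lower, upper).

z_r = atanh(-0.60) = -0.693147;  SE = 1/√(n−3) = 1/√264 = 0.061546
z-limits: -0.693147 ± 2.576·0.061546 = -0.693147 ± 0.158542 = [-0.851689, -0.534605]
ρ-limits: (tanh -0.851689, tanh -0.534605) = (-0.692, -0.489)

(-0.692, -0.489)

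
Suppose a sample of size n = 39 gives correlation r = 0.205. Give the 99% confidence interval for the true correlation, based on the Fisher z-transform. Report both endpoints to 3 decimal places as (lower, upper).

(-0.218, 0.563)

Fisher z: z_r = atanh(r) = ½·ln((1+0.205)/(1−0.205)) = 0.207946
SE(z) = 1/√(n−3) = 1/√36 = 0.166667
99% ⇒ z* = 2.576; margin = 2.576·0.166667 = 0.429334
CI on z-scale: (-0.221388, 0.637280)
Back-transform: tanh(-0.221388) = -0.217841, tanh(0.637280) = 0.563045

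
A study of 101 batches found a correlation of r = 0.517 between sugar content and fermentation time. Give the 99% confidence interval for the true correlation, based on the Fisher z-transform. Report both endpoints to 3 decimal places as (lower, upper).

z_r = atanh(0.517) = 0.572237;  SE = 1/√(n−3) = 1/√98 = 0.101015
z-limits: 0.572237 ± 2.576·0.101015 = 0.572237 ± 0.260215 = [0.312022, 0.832452]
ρ-limits: (tanh 0.312022, tanh 0.832452) = (0.302, 0.682)

(0.302, 0.682)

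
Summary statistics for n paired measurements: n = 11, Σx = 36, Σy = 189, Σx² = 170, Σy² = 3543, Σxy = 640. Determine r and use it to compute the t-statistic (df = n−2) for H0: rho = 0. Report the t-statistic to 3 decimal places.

S_xy = nΣxy − ΣxΣy = 11·640 − 36·189 = 7040 − 6804 = 236
S_xx = nΣx² − (Σx)² = 11·170 − 36² = 1870 − 1296 = 574
S_yy = nΣy² − (Σy)² = 11·3543 − 189² = 38973 − 35721 = 3252
r = S_xy / √(S_xx·S_yy) = 236 / √(574·3252) = 236 / √1866648 = 236 / 1366.2533 = 0.1727
t = r·√(n−2)/√(1−r²) = 0.1727·√9 / √(1−0.029825) = 0.518100 / 0.984975 = 0.526

0.526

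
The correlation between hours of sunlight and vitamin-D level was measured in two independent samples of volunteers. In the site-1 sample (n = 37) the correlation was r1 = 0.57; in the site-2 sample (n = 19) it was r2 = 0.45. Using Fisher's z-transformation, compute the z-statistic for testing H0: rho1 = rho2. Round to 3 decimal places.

0.537

z1 = atanh(0.57) = 0.647523,  z2 = atanh(0.45) = 0.484700
SE = √(1/(n1−3) + 1/(n2−3)) = √(1/34 + 1/16) = √(0.0294118 + 0.0625000) = √0.0919118 = 0.303170
z = (z1 − z2)/SE = (0.647523 − 0.484700) / 0.303170 = 0.162823 / 0.303170 = 0.537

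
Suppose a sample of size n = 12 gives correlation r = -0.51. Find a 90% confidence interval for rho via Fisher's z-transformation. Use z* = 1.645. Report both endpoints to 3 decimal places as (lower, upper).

(-0.804, -0.014)

z_r = atanh(-0.51) = -0.562730;  SE = 1/√(n−3) = 1/√9 = 0.333333
z-limits: -0.562730 ± 1.645·0.333333 = -0.562730 ± 0.548333 = [-1.111063, -0.014397]
ρ-limits: (tanh -1.111063, tanh -0.014397) = (-0.804, -0.014)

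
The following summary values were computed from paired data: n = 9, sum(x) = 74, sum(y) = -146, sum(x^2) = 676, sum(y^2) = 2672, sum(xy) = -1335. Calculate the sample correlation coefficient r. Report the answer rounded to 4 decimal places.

-0.9396

S_xy = nΣxy − ΣxΣy = 9·(-1335) − 74·(-146) = -12015 − (-10804) = -1211
S_xx = nΣx² − (Σx)² = 9·676 − 74² = 6084 − 5476 = 608
S_yy = nΣy² − (Σy)² = 9·2672 − (-146)² = 24048 − 21316 = 2732
r = S_xy / √(S_xx·S_yy) = -1211 / √(608·2732) = -1211 / √1661056 = -1211 / 1288.8196 = -0.9396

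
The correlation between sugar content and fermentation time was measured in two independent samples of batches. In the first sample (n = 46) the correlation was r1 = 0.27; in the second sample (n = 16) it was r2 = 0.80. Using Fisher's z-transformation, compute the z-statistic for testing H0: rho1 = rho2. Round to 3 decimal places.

-2.596

Fisher z-transforms: z1 = atanh(0.27) = 0.276864, z2 = atanh(0.80) = 1.098612; difference d = -0.821748
Var(d) = 1/43 + 1/13 = 0.0232558 + 0.0769231 = 0.1001789
z = d/√Var(d) = -0.821748 / √0.1001789 = -0.821748 / 0.316511 = -2.596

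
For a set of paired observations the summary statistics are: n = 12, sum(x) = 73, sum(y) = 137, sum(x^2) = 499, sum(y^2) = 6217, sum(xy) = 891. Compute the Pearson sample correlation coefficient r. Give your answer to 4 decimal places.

0.1139

Numerator: nΣxy − (Σx)(Σy) = 12·891 − (73)(137) = 691
Denominator: √[(nΣx²−(Σx)²)(nΣy²−(Σy)²)]
  nΣx²−(Σx)² = 12·499 − 5329 = 659;  nΣy²−(Σy)² = 12·6217 − 18769 = 55835
  √(659·55835) = √36795265 = 6065.9101
r = 691 / 6065.9101 = 0.1139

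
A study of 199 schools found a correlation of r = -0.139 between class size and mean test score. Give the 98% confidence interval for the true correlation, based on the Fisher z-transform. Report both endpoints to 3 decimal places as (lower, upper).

Fisher z: z_r = atanh(r) = ½·ln((1+(-0.139))/(1−(-0.139))) = -0.139906
SE(z) = 1/√(n−3) = 1/√196 = 0.071429
98% ⇒ z* = 2.326; margin = 2.326·0.071429 = 0.166144
CI on z-scale: (-0.306050, 0.026238)
Back-transform: tanh(-0.306050) = -0.296839, tanh(0.026238) = 0.026232

(-0.297, 0.026)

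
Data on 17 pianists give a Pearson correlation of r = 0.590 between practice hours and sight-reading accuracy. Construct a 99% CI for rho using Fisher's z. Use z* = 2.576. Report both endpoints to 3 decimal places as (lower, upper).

(-0.011, 0.878)

z_r = atanh(0.590) = 0.677666;  SE = 1/√(n−3) = 1/√14 = 0.267261
z-limits: 0.677666 ± 2.576·0.267261 = 0.677666 ± 0.688464 = [-0.010798, 1.366130]
ρ-limits: (tanh -0.010798, tanh 1.366130) = (-0.011, 0.878)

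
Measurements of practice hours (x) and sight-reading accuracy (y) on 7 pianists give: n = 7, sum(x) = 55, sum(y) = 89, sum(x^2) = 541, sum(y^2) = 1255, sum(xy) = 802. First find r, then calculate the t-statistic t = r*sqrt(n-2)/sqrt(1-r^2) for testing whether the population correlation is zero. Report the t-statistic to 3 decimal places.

4.275

S_xy = nΣxy − ΣxΣy = 7·802 − 55·89 = 5614 − 4895 = 719
S_xx = nΣx² − (Σx)² = 7·541 − 55² = 3787 − 3025 = 762
S_yy = nΣy² − (Σy)² = 7·1255 − 89² = 8785 − 7921 = 864
r = S_xy / √(S_xx·S_yy) = 719 / √(762·864) = 719 / √658368 = 719 / 811.3988 = 0.8861
t = r·√(n−2)/√(1−r²) = 0.8861·√5 / √(1−0.785173) = 1.981380 / 0.463494 = 4.275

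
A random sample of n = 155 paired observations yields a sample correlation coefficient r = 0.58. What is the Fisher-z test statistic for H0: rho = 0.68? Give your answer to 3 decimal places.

-2.055

z_r = atanh(0.58) = 0.662463,  z_0 = atanh(0.68) = 0.829114
SE = 1/√(n−3) = 1/√152 = 0.081111
z = (z_r − z_0)/SE = (0.662463 − 0.829114) / 0.081111 = -0.166651 / 0.081111 = -2.055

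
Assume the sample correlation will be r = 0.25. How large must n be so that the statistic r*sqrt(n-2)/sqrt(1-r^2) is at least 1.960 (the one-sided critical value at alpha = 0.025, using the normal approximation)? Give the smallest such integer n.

Need r·√(n−2)/√(1−r²) ≥ 1.960
√(n−2) ≥ 1.960·√(1−0.0625) / 0.25 = 1.960·0.968246 / 0.25 = 7.5910
n−2 ≥ 57.6233  ⇒  n ≥ 59.6233
Smallest integer n = 60

60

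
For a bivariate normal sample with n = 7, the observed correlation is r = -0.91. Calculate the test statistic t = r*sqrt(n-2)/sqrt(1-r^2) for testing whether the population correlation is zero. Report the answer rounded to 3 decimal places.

-4.908

1 − r² = 1 − 0.8281 = 0.1719;  √(1−r²) = 0.414608
√(n−2) = √5 = 2.236068
t = r·√(n−2)/√(1−r²) = -0.91 · 2.236068 / 0.414608 = -4.908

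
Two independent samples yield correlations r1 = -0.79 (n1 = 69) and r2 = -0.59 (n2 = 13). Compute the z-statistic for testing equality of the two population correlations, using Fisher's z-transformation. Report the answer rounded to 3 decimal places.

-1.160

z1 = atanh(-0.79) = -1.071432,  z2 = atanh(-0.59) = -0.677666
SE = √(1/(n1−3) + 1/(n2−3)) = √(1/66 + 1/10) = √(0.0151515 + 0.1000000) = √0.1151515 = 0.339340
z = (z1 − z2)/SE = (-1.071432 − (-0.677666)) / 0.339340 = -0.393766 / 0.339340 = -1.160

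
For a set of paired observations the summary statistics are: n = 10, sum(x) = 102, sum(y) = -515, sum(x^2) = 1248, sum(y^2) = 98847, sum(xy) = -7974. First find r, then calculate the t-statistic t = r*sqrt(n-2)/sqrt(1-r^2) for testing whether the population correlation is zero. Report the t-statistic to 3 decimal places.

-2.790

Numerator: nΣxy − (Σx)(Σy) = 10·(-7974) − (102)(-515) = -27210
Denominator: √[(nΣx²−(Σx)²)(nΣy²−(Σy)²)]
  nΣx²−(Σx)² = 10·1248 − 10404 = 2076;  nΣy²−(Σy)² = 10·98847 − 265225 = 723245
  √(2076·723245) = √1501456620 = 38748.6338
r = -27210 / 38748.6338 = -0.7022
t = r·√(n−2)/√(1−r²) = -0.7022·√8 / √(1−0.493085) = -1.986122 / 0.711980 = -2.790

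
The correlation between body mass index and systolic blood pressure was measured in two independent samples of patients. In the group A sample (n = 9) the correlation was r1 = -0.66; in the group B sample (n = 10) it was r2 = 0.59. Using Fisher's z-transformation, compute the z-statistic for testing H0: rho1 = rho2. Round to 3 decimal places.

z1 = atanh(-0.66) = -0.792814,  z2 = atanh(0.59) = 0.677666
SE = √(1/(n1−3) + 1/(n2−3)) = √(1/6 + 1/7) = √(0.1666667 + 0.1428571) = √0.3095238 = 0.556349
z = (z1 − z2)/SE = (-0.792814 − 0.677666) / 0.556349 = -1.470480 / 0.556349 = -2.643

-2.643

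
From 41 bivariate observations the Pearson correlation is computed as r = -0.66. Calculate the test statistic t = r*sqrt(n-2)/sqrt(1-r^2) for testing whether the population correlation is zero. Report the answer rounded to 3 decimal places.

-5.486

t = r·√(n−2) / √(1−r²) with r = -0.66, n = 41
  = -0.66·√39 / √(1 − 0.4356)
  = -0.66·6.244998 / 0.751266
  = -4.121699 / 0.751266 = -5.486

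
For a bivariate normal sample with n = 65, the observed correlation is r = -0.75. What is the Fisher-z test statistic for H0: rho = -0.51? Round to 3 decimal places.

Fisher z: atanh(-0.75) = -0.972955, atanh(-0.51) = -0.562730
z = (z_r − z_0)·√(n−3) = (-0.972955 − (-0.562730))·√62 = -0.410225 · 7.874008 = -3.230

-3.230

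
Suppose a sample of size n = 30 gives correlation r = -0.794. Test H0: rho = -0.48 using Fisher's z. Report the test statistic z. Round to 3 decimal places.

-2.906

Fisher z: atanh(-0.794) = -1.082163, atanh(-0.48) = -0.522984
z = (z_r − z_0)·√(n−3) = (-1.082163 − (-0.522984))·√27 = -0.559179 · 5.196152 = -2.906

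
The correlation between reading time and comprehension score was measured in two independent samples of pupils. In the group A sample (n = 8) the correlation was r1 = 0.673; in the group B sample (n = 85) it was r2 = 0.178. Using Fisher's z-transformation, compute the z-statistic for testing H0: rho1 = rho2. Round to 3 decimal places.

1.381

z1 = atanh(0.673) = 0.816207,  z2 = atanh(0.178) = 0.179916
SE = √(1/(n1−3) + 1/(n2−3)) = √(1/5 + 1/82) = √(0.2000000 + 0.0121951) = √0.2121951 = 0.460646
z = (z1 − z2)/SE = (0.816207 − 0.179916) / 0.460646 = 0.636291 / 0.460646 = 1.381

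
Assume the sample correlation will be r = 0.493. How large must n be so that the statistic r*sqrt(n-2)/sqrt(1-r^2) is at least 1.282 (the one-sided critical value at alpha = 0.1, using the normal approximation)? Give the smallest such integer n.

8

Need r·√(n−2)/√(1−r²) ≥ 1.282
√(n−2) ≥ 1.282·√(1−0.243049) / 0.493 = 1.282·0.870029 / 0.493 = 2.2624
n−2 ≥ 5.1185  ⇒  n ≥ 7.1185
Smallest integer n = 8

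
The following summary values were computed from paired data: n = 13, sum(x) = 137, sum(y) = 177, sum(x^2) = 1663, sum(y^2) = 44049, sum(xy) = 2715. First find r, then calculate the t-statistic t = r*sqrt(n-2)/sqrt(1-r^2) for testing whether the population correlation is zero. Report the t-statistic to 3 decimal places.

0.972

Numerator: nΣxy − (Σx)(Σy) = 13·2715 − (137)(177) = 11046
Denominator: √[(nΣx²−(Σx)²)(nΣy²−(Σy)²)]
  nΣx²−(Σx)² = 13·1663 − 18769 = 2850;  nΣy²−(Σy)² = 13·44049 − 31329 = 541308
  √(2850·541308) = √1542727800 = 39277.5738
r = 11046 / 39277.5738 = 0.2812
t = r·√(n−2)/√(1−r²) = 0.2812·√11 / √(1−0.079073) = 0.932635 / 0.959649 = 0.972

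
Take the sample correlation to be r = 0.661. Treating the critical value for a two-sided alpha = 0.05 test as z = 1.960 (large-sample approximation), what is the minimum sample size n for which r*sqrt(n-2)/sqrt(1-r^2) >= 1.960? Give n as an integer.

7

r√(n−2)/√(1−r²) ≥ 1.960  ⇔  n−2 ≥ (1.960)²·(1−r²)/r²
(1−r²)/r² = (1−0.436921)/0.436921 = 1.2887
n ≥ 2 + 3.8416·1.2887 = 2 + 4.9507 = 6.9507
⌈6.9507⌉ = 7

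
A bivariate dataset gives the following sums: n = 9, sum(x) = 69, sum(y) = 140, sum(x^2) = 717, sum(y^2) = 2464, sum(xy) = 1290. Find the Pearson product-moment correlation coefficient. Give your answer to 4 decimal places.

S_xy = nΣxy − ΣxΣy = 9·1290 − 69·140 = 11610 − 9660 = 1950
S_xx = nΣx² − (Σx)² = 9·717 − 69² = 6453 − 4761 = 1692
S_yy = nΣy² − (Σy)² = 9·2464 − 140² = 22176 − 19600 = 2576
r = S_xy / √(S_xx·S_yy) = 1950 / √(1692·2576) = 1950 / √4358592 = 1950 / 2087.7241 = 0.9340

0.9340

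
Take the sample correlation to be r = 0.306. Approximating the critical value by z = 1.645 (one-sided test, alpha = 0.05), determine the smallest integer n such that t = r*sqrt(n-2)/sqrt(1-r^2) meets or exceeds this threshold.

29

Need r·√(n−2)/√(1−r²) ≥ 1.645
√(n−2) ≥ 1.645·√(1−0.093636) / 0.306 = 1.645·0.952032 / 0.306 = 5.1179
n−2 ≥ 26.1929  ⇒  n ≥ 28.1929
Smallest integer n = 29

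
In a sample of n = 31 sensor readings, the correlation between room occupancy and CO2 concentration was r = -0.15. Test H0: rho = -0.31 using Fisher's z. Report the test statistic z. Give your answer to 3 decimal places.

z_r = atanh(-0.15) = -0.151140,  z_0 = atanh(-0.31) = -0.320545
SE = 1/√(n−3) = 1/√28 = 0.188982
z = (z_r − z_0)/SE = (-0.151140 − (-0.320545)) / 0.188982 = 0.169405 / 0.188982 = 0.896

0.896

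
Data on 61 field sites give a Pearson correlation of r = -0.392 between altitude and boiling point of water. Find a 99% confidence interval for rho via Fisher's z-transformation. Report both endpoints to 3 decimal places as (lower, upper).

(-0.637, -0.076)

Fisher z: z_r = atanh(r) = ½·ln((1+(-0.392))/(1−(-0.392))) = -0.414161
SE(z) = 1/√(n−3) = 1/√58 = 0.131306
99% ⇒ z* = 2.576; margin = 2.576·0.131306 = 0.338244
CI on z-scale: (-0.752405, -0.075917)
Back-transform: tanh(-0.752405) = -0.636582, tanh(-0.075917) = -0.075771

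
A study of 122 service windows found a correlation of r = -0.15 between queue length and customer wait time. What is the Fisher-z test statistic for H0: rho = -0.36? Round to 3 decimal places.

Fisher z: atanh(-0.15) = -0.151140, atanh(-0.36) = -0.376886
z = (z_r − z_0)·√(n−3) = (-0.151140 − (-0.376886))·√119 = 0.225746 · 10.908712 = 2.463

2.463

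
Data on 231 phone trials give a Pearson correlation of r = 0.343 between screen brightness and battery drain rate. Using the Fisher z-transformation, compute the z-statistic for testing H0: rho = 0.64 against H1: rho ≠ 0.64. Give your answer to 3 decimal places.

-6.050

z_r = atanh(0.343) = 0.357489,  z_0 = atanh(0.64) = 0.758174
SE = 1/√(n−3) = 1/√228 = 0.066227
z = (z_r − z_0)/SE = (0.357489 − 0.758174) / 0.066227 = -0.400685 / 0.066227 = -6.050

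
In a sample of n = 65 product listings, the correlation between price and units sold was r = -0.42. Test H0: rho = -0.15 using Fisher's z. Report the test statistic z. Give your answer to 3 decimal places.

-2.335

Fisher z: atanh(-0.42) = -0.447692, atanh(-0.15) = -0.151140
z = (z_r − z_0)·√(n−3) = (-0.447692 − (-0.151140))·√62 = -0.296552 · 7.874008 = -2.335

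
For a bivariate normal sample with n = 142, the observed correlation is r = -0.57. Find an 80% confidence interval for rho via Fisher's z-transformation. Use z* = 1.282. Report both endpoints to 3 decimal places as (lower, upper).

(-0.639, -0.492)

z_r = atanh(-0.57) = -0.647523;  SE = 1/√(n−3) = 1/√139 = 0.084819
z-limits: -0.647523 ± 1.282·0.084819 = -0.647523 ± 0.108738 = [-0.756261, -0.538785]
ρ-limits: (tanh -0.756261, tanh -0.538785) = (-0.639, -0.492)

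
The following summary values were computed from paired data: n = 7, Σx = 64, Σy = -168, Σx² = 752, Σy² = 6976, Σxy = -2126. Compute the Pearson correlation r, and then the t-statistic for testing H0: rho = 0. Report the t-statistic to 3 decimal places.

-3.487

Numerator: nΣxy − (Σx)(Σy) = 7·(-2126) − (64)(-168) = -4130
Denominator: √[(nΣx²−(Σx)²)(nΣy²−(Σy)²)]
  nΣx²−(Σx)² = 7·752 − 4096 = 1168;  nΣy²−(Σy)² = 7·6976 − 28224 = 20608
  √(1168·20608) = √24070144 = 4906.1333
r = -4130 / 4906.1333 = -0.8418
t = r·√(n−2)/√(1−r²) = -0.8418·√5 / √(1−0.708627) = -1.882322 / 0.539790 = -3.487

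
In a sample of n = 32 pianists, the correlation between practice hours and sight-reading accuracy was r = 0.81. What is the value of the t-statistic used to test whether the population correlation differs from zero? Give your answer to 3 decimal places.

7.565

1 − r² = 1 − 0.6561 = 0.3439;  √(1−r²) = 0.586430
√(n−2) = √30 = 5.477226
t = r·√(n−2)/√(1−r²) = 0.81 · 5.477226 / 0.586430 = 7.565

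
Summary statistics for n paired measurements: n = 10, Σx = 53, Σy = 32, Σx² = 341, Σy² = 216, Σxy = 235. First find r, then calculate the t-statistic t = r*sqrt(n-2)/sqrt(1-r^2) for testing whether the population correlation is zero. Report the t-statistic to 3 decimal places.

3.663

S_xy = nΣxy − ΣxΣy = 10·235 − 53·32 = 2350 − 1696 = 654
S_xx = nΣx² − (Σx)² = 10·341 − 53² = 3410 − 2809 = 601
S_yy = nΣy² − (Σy)² = 10·216 − 32² = 2160 − 1024 = 1136
r = S_xy / √(S_xx·S_yy) = 654 / √(601·1136) = 654 / √682736 = 654 / 826.2784 = 0.7915
t = r·√(n−2)/√(1−r²) = 0.7915·√8 / √(1−0.626472) = 2.238700 / 0.611169 = 3.663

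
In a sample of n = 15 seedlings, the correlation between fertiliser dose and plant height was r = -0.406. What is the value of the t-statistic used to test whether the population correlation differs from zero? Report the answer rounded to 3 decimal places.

-1.602

t = r·√(n−2) / √(1−r²) with r = -0.406, n = 15
  = -0.406·√13 / √(1 − 0.164836)
  = -0.406·3.605551 / 0.913873
  = -1.463854 / 0.913873 = -1.602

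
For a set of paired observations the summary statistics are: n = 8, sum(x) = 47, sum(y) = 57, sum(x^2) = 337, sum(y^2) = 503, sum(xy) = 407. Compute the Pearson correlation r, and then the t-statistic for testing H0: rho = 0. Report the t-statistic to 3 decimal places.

6.700

S_xy = nΣxy − ΣxΣy = 8·407 − 47·57 = 3256 − 2679 = 577
S_xx = nΣx² − (Σx)² = 8·337 − 47² = 2696 − 2209 = 487
S_yy = nΣy² − (Σy)² = 8·503 − 57² = 4024 − 3249 = 775
r = S_xy / √(S_xx·S_yy) = 577 / √(487·775) = 577 / √377425 = 577 / 614.3492 = 0.9392
t = r·√(n−2)/√(1−r²) = 0.9392·√6 / √(1−0.882097) = 2.300561 / 0.343370 = 6.700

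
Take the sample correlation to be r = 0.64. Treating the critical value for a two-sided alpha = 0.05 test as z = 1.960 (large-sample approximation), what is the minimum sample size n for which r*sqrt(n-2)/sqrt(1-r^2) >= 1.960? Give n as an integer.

Need r·√(n−2)/√(1−r²) ≥ 1.960
√(n−2) ≥ 1.960·√(1−0.4096) / 0.64 = 1.960·0.768375 / 0.64 = 2.3531
n−2 ≥ 5.5371  ⇒  n ≥ 7.5371
Smallest integer n = 8

8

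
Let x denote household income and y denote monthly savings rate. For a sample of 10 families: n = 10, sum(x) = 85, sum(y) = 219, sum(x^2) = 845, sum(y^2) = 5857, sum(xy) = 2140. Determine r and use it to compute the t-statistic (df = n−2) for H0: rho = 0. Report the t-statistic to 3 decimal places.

Numerator: nΣxy − (Σx)(Σy) = 10·2140 − (85)(219) = 2785
Denominator: √[(nΣx²−(Σx)²)(nΣy²−(Σy)²)]
  nΣx²−(Σx)² = 10·845 − 7225 = 1225;  nΣy²−(Σy)² = 10·5857 − 47961 = 10609
  √(1225·10609) = √12996025 = 3605.0000
r = 2785 / 3605.0000 = 0.7725
t = r·√(n−2)/√(1−r²) = 0.7725·√8 / √(1−0.596756) = 2.184960 / 0.635015 = 3.441

3.441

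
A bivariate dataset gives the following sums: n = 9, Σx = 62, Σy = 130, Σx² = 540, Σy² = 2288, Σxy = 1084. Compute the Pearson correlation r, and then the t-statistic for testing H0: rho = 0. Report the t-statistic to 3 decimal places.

S_xy = nΣxy − ΣxΣy = 9·1084 − 62·130 = 9756 − 8060 = 1696
S_xx = nΣx² − (Σx)² = 9·540 − 62² = 4860 − 3844 = 1016
S_yy = nΣy² − (Σy)² = 9·2288 − 130² = 20592 − 16900 = 3692
r = S_xy / √(S_xx·S_yy) = 1696 / √(1016·3692) = 1696 / √3751072 = 1696 / 1936.7684 = 0.8757
t = r·√(n−2)/√(1−r²) = 0.8757·√7 / √(1−0.766850) = 2.316884 / 0.482856 = 4.798

4.798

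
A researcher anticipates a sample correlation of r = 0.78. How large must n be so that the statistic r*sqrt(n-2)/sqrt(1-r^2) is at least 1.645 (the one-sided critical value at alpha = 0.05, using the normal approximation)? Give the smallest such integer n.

4

r√(n−2)/√(1−r²) ≥ 1.645  ⇔  n−2 ≥ (1.645)²·(1−r²)/r²
(1−r²)/r² = (1−0.6084)/0.6084 = 0.6437
n ≥ 2 + 2.706025·0.6437 = 2 + 1.7419 = 3.7419
⌈3.7419⌉ = 4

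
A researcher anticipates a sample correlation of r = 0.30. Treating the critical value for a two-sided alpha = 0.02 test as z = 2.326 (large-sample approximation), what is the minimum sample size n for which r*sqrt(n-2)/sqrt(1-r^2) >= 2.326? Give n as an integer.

Need r·√(n−2)/√(1−r²) ≥ 2.326
√(n−2) ≥ 2.326·√(1−0.0900) / 0.30 = 2.326·0.953939 / 0.30 = 7.3962
n−2 ≥ 54.7038  ⇒  n ≥ 56.7038
Smallest integer n = 57

57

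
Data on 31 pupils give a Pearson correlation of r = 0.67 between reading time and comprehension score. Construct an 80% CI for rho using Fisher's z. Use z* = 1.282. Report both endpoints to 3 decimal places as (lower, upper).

z_r = atanh(0.67) = 0.810743;  SE = 1/√(n−3) = 1/√28 = 0.188982
z-limits: 0.810743 ± 1.282·0.188982 = 0.810743 ± 0.242275 = [0.568468, 1.053018]
ρ-limits: (tanh 0.568468, tanh 1.053018) = (0.514, 0.783)

(0.514, 0.783)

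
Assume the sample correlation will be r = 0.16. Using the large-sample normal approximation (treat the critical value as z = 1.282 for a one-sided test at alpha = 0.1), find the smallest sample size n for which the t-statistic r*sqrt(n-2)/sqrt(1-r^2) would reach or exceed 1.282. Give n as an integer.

65

r√(n−2)/√(1−r²) ≥ 1.282  ⇔  n−2 ≥ (1.282)²·(1−r²)/r²
(1−r²)/r² = (1−0.0256)/0.0256 = 38.0625
n ≥ 2 + 1.643524·38.0625 = 2 + 62.5566 = 64.5566
⌈64.5566⌉ = 65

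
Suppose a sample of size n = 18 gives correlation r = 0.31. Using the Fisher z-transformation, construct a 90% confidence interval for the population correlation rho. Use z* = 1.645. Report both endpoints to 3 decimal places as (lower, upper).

z_r = atanh(0.31) = 0.320545;  SE = 1/√(n−3) = 1/√15 = 0.258199
z-limits: 0.320545 ± 1.645·0.258199 = 0.320545 ± 0.424737 = [-0.104192, 0.745282]
ρ-limits: (tanh -0.104192, tanh 0.745282) = (-0.104, 0.632)

(-0.104, 0.632)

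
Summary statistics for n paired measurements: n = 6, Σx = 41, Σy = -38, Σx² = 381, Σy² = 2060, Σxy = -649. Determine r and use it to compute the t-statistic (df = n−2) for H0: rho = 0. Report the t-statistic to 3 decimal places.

Numerator: nΣxy − (Σx)(Σy) = 6·(-649) − (41)(-38) = -2336
Denominator: √[(nΣx²−(Σx)²)(nΣy²−(Σy)²)]
  nΣx²−(Σx)² = 6·381 − 1681 = 605;  nΣy²−(Σy)² = 6·2060 − 1444 = 10916
  √(605·10916) = √6604180 = 2569.8599
r = -2336 / 2569.8599 = -0.9090
t = r·√(n−2)/√(1−r²) = -0.9090·√4 / √(1−0.826281) = -1.818000 / 0.416796 = -4.362

-4.362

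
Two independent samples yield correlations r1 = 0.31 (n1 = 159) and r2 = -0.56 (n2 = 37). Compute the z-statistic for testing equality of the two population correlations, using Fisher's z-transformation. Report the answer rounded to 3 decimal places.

5.037

Fisher z-transforms: z1 = atanh(0.31) = 0.320545, z2 = atanh(-0.56) = -0.632833; difference d = 0.953378
Var(d) = 1/156 + 1/34 = 0.0064103 + 0.0294118 = 0.0358221
z = d/√Var(d) = 0.953378 / √0.0358221 = 0.953378 / 0.189267 = 5.037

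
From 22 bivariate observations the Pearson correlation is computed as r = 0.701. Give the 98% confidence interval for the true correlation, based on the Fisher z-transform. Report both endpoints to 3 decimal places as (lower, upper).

(0.324, 0.886)

z_r = atanh(0.701) = 0.869264;  SE = 1/√(n−3) = 1/√19 = 0.229416
z-limits: 0.869264 ± 2.326·0.229416 = 0.869264 ± 0.533622 = [0.335642, 1.402886]
ρ-limits: (tanh 0.335642, tanh 1.402886) = (0.324, 0.886)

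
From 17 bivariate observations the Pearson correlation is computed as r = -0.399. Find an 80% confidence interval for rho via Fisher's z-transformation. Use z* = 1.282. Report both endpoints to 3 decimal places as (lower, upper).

(-0.644, -0.080)

Fisher z: z_r = atanh(r) = ½·ln((1+(-0.399))/(1−(-0.399))) = -0.422459
SE(z) = 1/√(n−3) = 1/√14 = 0.267261
80% ⇒ z* = 1.282; margin = 1.282·0.267261 = 0.342629
CI on z-scale: (-0.765088, -0.079830)
Back-transform: tanh(-0.765088) = -0.644064, tanh(-0.079830) = -0.079661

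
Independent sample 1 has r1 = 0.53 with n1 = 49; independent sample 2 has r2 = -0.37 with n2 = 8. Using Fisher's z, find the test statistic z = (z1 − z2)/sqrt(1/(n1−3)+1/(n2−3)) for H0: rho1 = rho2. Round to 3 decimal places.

2.078

z1 = atanh(0.53) = 0.590145,  z2 = atanh(-0.37) = -0.388423
SE = √(1/(n1−3) + 1/(n2−3)) = √(1/46 + 1/5) = √(0.0217391 + 0.2000000) = √0.2217391 = 0.470892
z = (z1 − z2)/SE = (0.590145 − (-0.388423)) / 0.470892 = 0.978568 / 0.470892 = 2.078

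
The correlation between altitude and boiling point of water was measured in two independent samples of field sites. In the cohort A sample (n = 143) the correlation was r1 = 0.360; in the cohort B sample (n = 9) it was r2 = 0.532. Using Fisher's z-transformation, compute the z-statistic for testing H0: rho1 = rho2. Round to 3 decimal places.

z1 = atanh(0.360) = 0.376886,  z2 = atanh(0.532) = 0.592931
SE = √(1/(n1−3) + 1/(n2−3)) = √(1/140 + 1/6) = √(0.0071429 + 0.1666667) = √0.1738096 = 0.416905
z = (z1 − z2)/SE = (0.376886 − 0.592931) / 0.416905 = -0.216045 / 0.416905 = -0.518

-0.518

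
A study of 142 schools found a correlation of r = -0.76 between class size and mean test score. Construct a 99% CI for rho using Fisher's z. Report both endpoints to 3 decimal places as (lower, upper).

(-0.838, -0.651)

z_r = atanh(-0.76) = -0.996215;  SE = 1/√(n−3) = 1/√139 = 0.084819
z-limits: -0.996215 ± 2.576·0.084819 = -0.996215 ± 0.218494 = [-1.214709, -0.777721]
ρ-limits: (tanh -1.214709, tanh -0.777721) = (-0.838, -0.651)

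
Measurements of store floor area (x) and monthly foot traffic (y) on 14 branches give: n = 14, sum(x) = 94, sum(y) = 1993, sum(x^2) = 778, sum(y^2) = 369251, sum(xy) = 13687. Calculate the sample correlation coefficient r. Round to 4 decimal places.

0.0862

S_xy = nΣxy − ΣxΣy = 14·13687 − 94·1993 = 191618 − 187342 = 4276
S_xx = nΣx² − (Σx)² = 14·778 − 94² = 10892 − 8836 = 2056
S_yy = nΣy² − (Σy)² = 14·369251 − 1993² = 5169514 − 3972049 = 1197465
r = S_xy / √(S_xx·S_yy) = 4276 / √(2056·1197465) = 4276 / √2461988040 = 4276 / 49618.4244 = 0.0862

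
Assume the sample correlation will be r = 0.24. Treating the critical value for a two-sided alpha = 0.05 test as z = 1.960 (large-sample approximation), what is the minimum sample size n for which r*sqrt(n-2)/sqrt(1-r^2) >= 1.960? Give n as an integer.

r√(n−2)/√(1−r²) ≥ 1.960  ⇔  n−2 ≥ (1.960)²·(1−r²)/r²
(1−r²)/r² = (1−0.0576)/0.0576 = 16.3611
n ≥ 2 + 3.8416·16.3611 = 2 + 62.8528 = 64.8528
⌈64.8528⌉ = 65

65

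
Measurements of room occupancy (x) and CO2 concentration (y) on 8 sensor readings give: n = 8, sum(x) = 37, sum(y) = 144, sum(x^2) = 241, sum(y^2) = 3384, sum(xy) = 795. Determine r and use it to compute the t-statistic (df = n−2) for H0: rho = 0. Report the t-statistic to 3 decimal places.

1.606

Numerator: nΣxy − (Σx)(Σy) = 8·795 − (37)(144) = 1032
Denominator: √[(nΣx²−(Σx)²)(nΣy²−(Σy)²)]
  nΣx²−(Σx)² = 8·241 − 1369 = 559;  nΣy²−(Σy)² = 8·3384 − 20736 = 6336
  √(559·6336) = √3541824 = 1881.9734
r = 1032 / 1881.9734 = 0.5484
t = r·√(n−2)/√(1−r²) = 0.5484·√6 / √(1−0.300743) = 1.343300 / 0.836216 = 1.606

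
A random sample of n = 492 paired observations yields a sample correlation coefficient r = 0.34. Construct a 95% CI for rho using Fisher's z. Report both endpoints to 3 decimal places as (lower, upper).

z_r = atanh(0.34) = 0.354093;  SE = 1/√(n−3) = 1/√489 = 0.045222
z-limits: 0.354093 ± 1.960·0.045222 = 0.354093 ± 0.088635 = [0.265458, 0.442728]
ρ-limits: (tanh 0.265458, tanh 0.442728) = (0.259, 0.416)

(0.259, 0.416)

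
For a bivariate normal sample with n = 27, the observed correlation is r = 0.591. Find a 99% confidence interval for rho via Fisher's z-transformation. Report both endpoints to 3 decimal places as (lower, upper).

(0.152, 0.835)

Fisher z: z_r = atanh(r) = ½·ln((1+0.591)/(1−0.591)) = 0.679201
SE(z) = 1/√(n−3) = 1/√24 = 0.204124
99% ⇒ z* = 2.576; margin = 2.576·0.204124 = 0.525823
CI on z-scale: (0.153378, 1.205024)
Back-transform: tanh(0.153378) = 0.152186, tanh(1.205024) = 0.835181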